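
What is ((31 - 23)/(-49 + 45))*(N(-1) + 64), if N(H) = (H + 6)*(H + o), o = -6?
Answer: -58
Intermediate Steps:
N(H) = (-6 + H)*(6 + H) (N(H) = (H + 6)*(H - 6) = (6 + H)*(-6 + H) = (-6 + H)*(6 + H))
((31 - 23)/(-49 + 45))*(N(-1) + 64) = ((31 - 23)/(-49 + 45))*((-36 + (-1)²) + 64) = (8/(-4))*((-36 + 1) + 64) = (8*(-¼))*(-35 + 64) = -2*29 = -58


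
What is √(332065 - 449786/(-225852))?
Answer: √4234611744594858/112926 ≈ 576.25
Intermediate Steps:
√(332065 - 449786/(-225852)) = √(332065 - 449786*(-1/225852)) = √(332065 + 224893/112926) = √(37498997083/112926) = √4234611744594858/112926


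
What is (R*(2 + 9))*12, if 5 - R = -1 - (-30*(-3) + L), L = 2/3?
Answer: 12760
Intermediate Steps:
L = ⅔ (L = 2*(⅓) = ⅔ ≈ 0.66667)
R = 290/3 (R = 5 - (-1 - (-30*(-3) + ⅔)) = 5 - (-1 - (-5*(-18) + ⅔)) = 5 - (-1 - (90 + ⅔)) = 5 - (-1 - 1*272/3) = 5 - (-1 - 272/3) = 5 - 1*(-275/3) = 5 + 275/3 = 290/3 ≈ 96.667)
(R*(2 + 9))*12 = (290*(2 + 9)/3)*12 = ((290/3)*11)*12 = (3190/3)*12 = 12760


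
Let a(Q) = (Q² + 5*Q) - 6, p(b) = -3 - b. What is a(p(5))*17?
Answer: 306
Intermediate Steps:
a(Q) = -6 + Q² + 5*Q
a(p(5))*17 = (-6 + (-3 - 1*5)² + 5*(-3 - 1*5))*17 = (-6 + (-3 - 5)² + 5*(-3 - 5))*17 = (-6 + (-8)² + 5*(-8))*17 = (-6 + 64 - 40)*17 = 18*17 = 306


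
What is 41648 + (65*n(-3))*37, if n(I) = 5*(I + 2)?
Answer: 29623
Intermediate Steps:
n(I) = 10 + 5*I (n(I) = 5*(2 + I) = 10 + 5*I)
41648 + (65*n(-3))*37 = 41648 + (65*(10 + 5*(-3)))*37 = 41648 + (65*(10 - 15))*37 = 41648 + (65*(-5))*37 = 41648 - 325*37 = 41648 - 12025 = 29623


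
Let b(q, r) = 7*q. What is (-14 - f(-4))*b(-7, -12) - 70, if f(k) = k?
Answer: 420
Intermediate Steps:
(-14 - f(-4))*b(-7, -12) - 70 = (-14 - 1*(-4))*(7*(-7)) - 70 = (-14 + 4)*(-49) - 70 = -10*(-49) - 70 = 490 - 70 = 420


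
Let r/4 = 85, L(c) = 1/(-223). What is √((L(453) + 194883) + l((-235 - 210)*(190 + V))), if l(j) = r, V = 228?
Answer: 6*√269673454/223 ≈ 441.84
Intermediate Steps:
L(c) = -1/223
r = 340 (r = 4*85 = 340)
l(j) = 340
√((L(453) + 194883) + l((-235 - 210)*(190 + V))) = √((-1/223 + 194883) + 340) = √(43458908/223 + 340) = √(43534728/223) = 6*√269673454/223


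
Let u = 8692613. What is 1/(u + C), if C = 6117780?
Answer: 1/14810393 ≈ 6.7520e-8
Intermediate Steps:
1/(u + C) = 1/(8692613 + 6117780) = 1/14810393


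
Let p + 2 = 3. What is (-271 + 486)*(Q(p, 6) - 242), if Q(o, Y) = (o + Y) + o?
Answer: -50310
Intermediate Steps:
p = 1 (p = -2 + 3 = 1)
Q(o, Y) = Y + 2*o (Q(o, Y) = (Y + o) + o = Y + 2*o)
(-271 + 486)*(Q(p, 6) - 242) = (-271 + 486)*((6 + 2*1) - 242) = 215*((6 + 2) - 242) = 215*(8 - 242) = 215*(-234) = -50310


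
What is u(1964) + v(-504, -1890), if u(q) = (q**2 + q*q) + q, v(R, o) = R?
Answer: 7716052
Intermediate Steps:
u(q) = q + 2*q**2 (u(q) = (q**2 + q**2) + q = 2*q**2 + q = q + 2*q**2)
u(1964) + v(-504, -1890) = 1964*(1 + 2*1964) - 504 = 1964*(1 + 3928) - 504 = 1964*3929 - 504 = 7716556 - 504 = 7716052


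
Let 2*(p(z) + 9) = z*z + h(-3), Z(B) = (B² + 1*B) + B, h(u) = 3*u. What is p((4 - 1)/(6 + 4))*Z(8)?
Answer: -5382/5 ≈ -1076.4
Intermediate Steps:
Z(B) = B² + 2*B (Z(B) = (B² + B) + B = (B + B²) + B = B² + 2*B)
p(z) = -27/2 + z²/2 (p(z) = -9 + (z*z + 3*(-3))/2 = -9 + (z² - 9)/2 = -9 + (-9 + z²)/2 = -9 + (-9/2 + z²/2) = -27/2 + z²/2)
p((4 - 1)/(6 + 4))*Z(8) = (-27/2 + ((4 - 1)/(6 + 4))²/2)*(8*(2 + 8)) = (-27/2 + (3/10)²/2)*(8*10) = (-27/2 + (3*(⅒))²/2)*80 = (-27/2 + (3/10)²/2)*80 = (-27/2 + (½)*(9/100))*80 = (-27/2 + 9/200)*80 = -2691/200*80 = -5382/5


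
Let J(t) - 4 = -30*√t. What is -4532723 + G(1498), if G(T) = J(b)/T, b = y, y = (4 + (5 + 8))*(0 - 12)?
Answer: -3395009525/749 - 30*I*√51/749 ≈ -4.5327e+6 - 0.28604*I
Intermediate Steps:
y = -204 (y = (4 + 13)*(-12) = 17*(-12) = -204)
b = -204
J(t) = 4 - 30*√t
G(T) = (4 - 60*I*√51)/T
-4532723 + G(1498) = -4532723 + 4*(1 - 15*I*√51)/1498 = -4532723 + 4*(1/1498)*(1 - 15*I*√51) = -4532723 + (2/749 - 30*I*√51/749) = -3395009525/749 - 30*I*√51/749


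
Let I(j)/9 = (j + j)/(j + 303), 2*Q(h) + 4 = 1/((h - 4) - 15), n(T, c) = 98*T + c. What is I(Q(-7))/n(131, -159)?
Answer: -210/22048781 ≈ -9.5243e-6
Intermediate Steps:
n(T, c) = c + 98*T
Q(h) = -2 + 1/(2*(-19 + h)) (Q(h) = -2 + 1/(2*((h - 4) - 15)) = -2 + 1/(2*((-4 + h) - 15)) = -2 + 1/(2*(-19 + h)))
I(j) = 18*j/(303 + j) (I(j) = 9*((j + j)/(j + 303)) = 9*((2*j)/(303 + j)) = 9*(2*j/(303 + j)) = 18*j/(303 + j))
I(Q(-7))/n(131, -159) = (18*((77 - 4*(-7))/(2*(-19 - 7)))/(303 + (77 - 4*(-7))/(2*(-19 - 7))))/(-159 + 98*131) = (18*((½)*(77 + 28)/(-26))/(303 + (½)*(77 + 28)/(-26)))/(-159 + 12838) = (18*((½)*(-1/26)*105)/(303 + (½)*(-1/26)*105))/12679 = (18*(-105/52)/(303 - 105/52))*(1/12679) = (18*(-105/52)/(15651/52))*(1/12679) = (18*(-105/52)*(52/15651))*(1/12679) = -210/1739*1/12679 = -210/22048781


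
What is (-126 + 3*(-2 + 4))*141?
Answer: -16920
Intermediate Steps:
(-126 + 3*(-2 + 4))*141 = (-126 + 3*2)*141 = (-126 + 6)*141 = -120*141 = -16920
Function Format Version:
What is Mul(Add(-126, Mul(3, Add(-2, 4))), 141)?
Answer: -16920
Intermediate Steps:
Mul(Add(-126, Mul(3, Add(-2, 4))), 141) = Mul(Add(-126, Mul(3, 2)), 141) = Mul(Add(-126, 6), 141) = Mul(-120, 141) = -16920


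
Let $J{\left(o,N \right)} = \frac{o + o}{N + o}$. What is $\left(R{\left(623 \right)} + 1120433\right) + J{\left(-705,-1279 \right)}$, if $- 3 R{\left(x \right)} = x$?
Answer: $\frac{3333792707}{2976} \approx 1.1202 \cdot 10^{6}$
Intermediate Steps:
$R{\left(x \right)} = - \frac{x}{3}$
$J{\left(o,N \right)} = \frac{2 o}{N + o}$
$\left(R{\left(623 \right)} + 1120433\right) + J{\left(-705,-1279 \right)} = \left(\left(- \frac{1}{3}\right) 623 + 1120433\right) + 2 \left(-705\right) \frac{1}{-1279 - 705} = \left(- \frac{623}{3} + 1120433\right) + 2 \left(-705\right) \frac{1}{-1984} = \frac{3360676}{3} + 2 \left(-705\right) \left(- \frac{1}{1984}\right) = \frac{3360676}{3} + \frac{705}{992} = \frac{3333792707}{2976}$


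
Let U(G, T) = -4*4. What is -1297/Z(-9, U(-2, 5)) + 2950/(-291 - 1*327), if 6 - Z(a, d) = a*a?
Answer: 96716/7725 ≈ 12.520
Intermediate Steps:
U(G, T) = -16
Z(a, d) = 6 - a² (Z(a, d) = 6 - a*a = 6 - a²)
-1297/Z(-9, U(-2, 5)) + 2950/(-291 - 1*327) = -1297/(6 - 1*(-9)²) + 2950/(-291 - 1*327) = -1297/(6 - 1*81) + 2950/(-291 - 327) = -1297/(6 - 81) + 2950/(-618) = -1297/(-75) + 2950*(-1/618) = -1297*(-1/75) - 1475/309 = 1297/75 - 1475/309 = 96716/7725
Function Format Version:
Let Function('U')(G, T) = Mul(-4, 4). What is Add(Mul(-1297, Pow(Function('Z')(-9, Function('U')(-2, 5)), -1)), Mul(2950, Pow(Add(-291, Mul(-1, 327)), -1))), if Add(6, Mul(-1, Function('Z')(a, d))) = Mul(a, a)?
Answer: Rational(96716, 7725) ≈ 12.520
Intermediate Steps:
Function('U')(G, T) = -16
Function('Z')(a, d) = Add(6, Mul(-1, Pow(a, 2))) (Function('Z')(a, d) = Add(6, Mul(-1, Mul(a, a))) = Add(6, Mul(-1, Pow(a, 2))))
Add(Mul(-1297, Pow(Function('Z')(-9, Function('U')(-2, 5)), -1)), Mul(2950, Pow(Add(-291, Mul(-1, 327)), -1))) = Add(Mul(-1297, Pow(Add(6, Mul(-1, Pow(-9, 2))), -1)), Mul(2950, Pow(Add(-291, Mul(-1, 327)), -1))) = Add(Mul(-1297, Pow(Add(6, Mul(-1, 81)), -1)), Mul(2950, Pow(Add(-291, -327), -1))) = Add(Mul(-1297, Pow(Add(6, -81), -1)), Mul(2950, Pow(-618, -1))) = Add(Mul(-1297, Pow(-75, -1)), Mul(2950, Rational(-1, 618))) = Add(Mul(-1297, Rational(-1, 75)), Rational(-1475, 309)) = Add(Rational(1297, 75), Rational(-1475, 309)) = Rational(96716, 7725)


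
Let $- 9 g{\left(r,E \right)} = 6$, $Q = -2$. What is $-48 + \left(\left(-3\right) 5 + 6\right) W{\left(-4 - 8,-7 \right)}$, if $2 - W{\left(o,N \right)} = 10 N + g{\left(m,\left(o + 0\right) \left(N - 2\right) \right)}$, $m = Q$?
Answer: $-702$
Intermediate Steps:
$m = -2$
$g{\left(r,E \right)} = - \frac{2}{3}$ ($g{\left(r,E \right)} = \left(- \frac{1}{9}\right) 6 = - \frac{2}{3}$)
$W{\left(o,N \right)} = \frac{8}{3} - 10 N$ ($W{\left(o,N \right)} = 2 - \left(10 N - \frac{2}{3}\right) = 2 - \left(- \frac{2}{3} + 10 N\right) = \frac{8}{3} - 10 N$)
$-48 + \left(\left(-3\right) 5 + 6\right) W{\left(-4 - 8,-7 \right)} = -48 + \left(\left(-3\right) 5 + 6\right) \left(\frac{8}{3} - -70\right) = -48 + \left(-15 + 6\right) \left(\frac{8}{3} + 70\right) = -48 - 654 = -702$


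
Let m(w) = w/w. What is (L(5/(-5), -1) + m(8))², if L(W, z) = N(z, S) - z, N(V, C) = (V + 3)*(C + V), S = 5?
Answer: 100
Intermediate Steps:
N(V, C) = (3 + V)*(C + V)
L(W, z) = 15 + z² + 7*z (L(W, z) = (z² + 3*5 + 3*z + 5*z) - z = (z² + 15 + 3*z + 5*z) - z = (15 + z² + 8*z) - z = 15 + z² + 7*z)
m(w) = 1
(L(5/(-5), -1) + m(8))² = ((15 + (-1)² + 7*(-1)) + 1)² = ((15 + 1 - 7) + 1)² = (9 + 1)² = 10² = 100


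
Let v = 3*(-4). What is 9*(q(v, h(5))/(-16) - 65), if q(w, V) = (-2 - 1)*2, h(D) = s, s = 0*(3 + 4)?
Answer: -4653/8 ≈ -581.63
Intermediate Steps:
v = -12
s = 0 (s = 0*7 = 0)
h(D) = 0
q(w, V) = -6 (q(w, V) = -3*2 = -6)
9*(q(v, h(5))/(-16) - 65) = 9*(-6/(-16) - 65) = 9*(-6*(-1/16) - 65) = 9*(3/8 - 65) = 9*(-517/8) = -4653/8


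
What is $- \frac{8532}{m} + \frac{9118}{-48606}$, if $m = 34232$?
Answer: $- \frac{90854221}{207985074} \approx -0.43683$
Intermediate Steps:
$- \frac{8532}{m} + \frac{9118}{-48606} = - \frac{8532}{34232} + \frac{9118}{-48606} = \left(-8532\right) \frac{1}{34232} + 9118 \left(- \frac{1}{48606}\right) = - \frac{2133}{8558} - \frac{4559}{24303} = - \frac{90854221}{207985074}$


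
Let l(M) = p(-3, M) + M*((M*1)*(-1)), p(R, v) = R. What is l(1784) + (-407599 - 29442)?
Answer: -3619700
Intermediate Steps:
l(M) = -3 - M² (l(M) = -3 + M*((M*1)*(-1)) = -3 + M*(M*(-1)) = -3 + M*(-M) = -3 - M²)
l(1784) + (-407599 - 29442) = (-3 - 1*1784²) + (-407599 - 29442) = (-3 - 1*3182656) - 437041 = (-3 - 3182656) - 437041 = -3182659 - 437041 = -3619700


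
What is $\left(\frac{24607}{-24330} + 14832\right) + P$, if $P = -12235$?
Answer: $\frac{63160403}{24330} \approx 2596.0$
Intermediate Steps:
$\left(\frac{24607}{-24330} + 14832\right) + P = \left(\frac{24607}{-24330} + 14832\right) - 12235 = \left(24607 \left(- \frac{1}{24330}\right) + 14832\right) - 12235 = \left(- \frac{24607}{24330} + 14832\right) - 12235 = \frac{360837953}{24330} - 12235 = \frac{63160403}{24330}$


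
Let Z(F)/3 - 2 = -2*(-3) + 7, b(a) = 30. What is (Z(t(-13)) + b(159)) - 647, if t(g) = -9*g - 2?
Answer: -572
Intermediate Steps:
t(g) = -2 - 9*g
Z(F) = 45 (Z(F) = 6 + 3*(-2*(-3) + 7) = 6 + 3*(6 + 7) = 6 + 3*13 = 6 + 39 = 45)
(Z(t(-13)) + b(159)) - 647 = (45 + 30) - 647 = 75 - 647 = -572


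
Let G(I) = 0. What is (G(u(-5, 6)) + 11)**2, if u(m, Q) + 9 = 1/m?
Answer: 121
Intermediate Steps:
u(m, Q) = -9 + 1/m
(G(u(-5, 6)) + 11)**2 = (0 + 11)**2 = 11**2 = 121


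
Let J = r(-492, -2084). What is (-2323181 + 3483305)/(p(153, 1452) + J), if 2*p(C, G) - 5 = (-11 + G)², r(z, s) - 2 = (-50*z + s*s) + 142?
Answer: 1160124/5406043 ≈ 0.21460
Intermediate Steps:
r(z, s) = 144 + s² - 50*z (r(z, s) = 2 + ((-50*z + s*s) + 142) = 2 + ((-50*z + s²) + 142) = 2 + ((s² - 50*z) + 142) = 2 + (142 + s² - 50*z) = 144 + s² - 50*z)
p(C, G) = 5/2 + (-11 + G)²/2
J = 4367800 (J = 144 + (-2084)² - 50*(-492) = 144 + 4343056 + 24600 = 4367800)
(-2323181 + 3483305)/(p(153, 1452) + J) = (-2323181 + 3483305)/((5/2 + (-11 + 1452)²/2) + 4367800) = 1160124/((5/2 + (½)*1441²) + 4367800) = 1160124/((5/2 + (½)*2076481) + 4367800) = 1160124/((5/2 + 2076481/2) + 4367800) = 1160124/(1038243 + 4367800) = 1160124/5406043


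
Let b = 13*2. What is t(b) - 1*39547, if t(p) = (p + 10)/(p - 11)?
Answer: -197723/5 ≈ -39545.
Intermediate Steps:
b = 26
t(p) = (10 + p)/(-11 + p)
t(b) - 1*39547 = (10 + 26)/(-11 + 26) - 1*39547 = 36/15 - 39547 = (1/15)*36 - 39547 = 12/5 - 39547 = -197723/5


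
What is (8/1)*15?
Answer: 120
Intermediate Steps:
(8/1)*15 = (8*1)*15 = 8*15 = 120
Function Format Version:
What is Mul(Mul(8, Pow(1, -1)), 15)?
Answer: 120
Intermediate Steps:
Mul(Mul(8, Pow(1, -1)), 15) = Mul(Mul(8, 1), 15) = Mul(8, 15) = 120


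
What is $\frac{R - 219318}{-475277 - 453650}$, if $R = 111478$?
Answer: $\frac{107840}{928927} \approx 0.11609$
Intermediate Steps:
$\frac{R - 219318}{-475277 - 453650} = \frac{111478 - 219318}{-475277 - 453650} = - \frac{107840}{-928927} = \left(-107840\right) \left(- \frac{1}{928927}\right) = \frac{107840}{928927}$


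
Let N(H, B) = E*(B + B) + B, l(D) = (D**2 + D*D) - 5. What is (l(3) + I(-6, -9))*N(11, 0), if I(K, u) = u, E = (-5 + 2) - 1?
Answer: 0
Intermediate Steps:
l(D) = -5 + 2*D**2 (l(D) = (D**2 + D**2) - 5 = 2*D**2 - 5 = -5 + 2*D**2)
E = -4 (E = -3 - 1 = -4)
N(H, B) = -7*B (N(H, B) = -4*(B + B) + B = -8*B + B = -7*B)
(l(3) + I(-6, -9))*N(11, 0) = ((-5 + 2*3**2) - 9)*(-7*0) = ((-5 + 2*9) - 9)*0 = ((-5 + 18) - 9)*0 = (13 - 9)*0 = 4*0 = 0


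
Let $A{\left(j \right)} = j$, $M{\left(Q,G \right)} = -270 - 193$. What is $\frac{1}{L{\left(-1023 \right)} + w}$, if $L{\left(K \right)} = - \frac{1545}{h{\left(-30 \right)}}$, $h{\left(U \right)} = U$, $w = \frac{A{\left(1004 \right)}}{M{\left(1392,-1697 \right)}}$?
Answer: $\frac{926}{45681} \approx 0.020271$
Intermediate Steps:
$M{\left(Q,G \right)} = -463$ ($M{\left(Q,G \right)} = -270 - 193 = -463$)
$w = - \frac{1004}{463}$ ($w = \frac{1004}{-463} = 1004 \left(- \frac{1}{463}\right) = - \frac{1004}{463} \approx -2.1685$)
$L{\left(K \right)} = \frac{103}{2}$ ($L{\left(K \right)} = - \frac{1545}{-30} = \left(-1545\right) \left(- \frac{1}{30}\right) = \frac{103}{2}$)
$\frac{1}{L{\left(-1023 \right)} + w} = \frac{1}{\frac{103}{2} - \frac{1004}{463}} = \frac{1}{\frac{45681}{926}} = \frac{926}{45681}$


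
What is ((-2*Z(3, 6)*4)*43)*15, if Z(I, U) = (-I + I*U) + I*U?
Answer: -170280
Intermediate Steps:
Z(I, U) = -I + 2*I*U
((-2*Z(3, 6)*4)*43)*15 = ((-6*(-1 + 2*6)*4)*43)*15 = ((-6*(-1 + 12)*4)*43)*15 = ((-6*11*4)*43)*15 = ((-2*33*4)*43)*15 = (-66*4*43)*15 = -264*43*15 = -11352*15 = -170280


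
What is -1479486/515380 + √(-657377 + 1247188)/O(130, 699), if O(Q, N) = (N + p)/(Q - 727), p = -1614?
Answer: -739743/257690 + 199*√589811/305 ≈ 498.21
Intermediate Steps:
O(Q, N) = (-1614 + N)/(-727 + Q) (O(Q, N) = (N - 1614)/(Q - 727) = (-1614 + N)/(-727 + Q))
-1479486/515380 + √(-657377 + 1247188)/O(130, 699) = -1479486/515380 + √(-657377 + 1247188)/(((-1614 + 699)/(-727 + 130))) = -1479486*1/515380 + √589811/((-915/(-597))) = -739743/257690 + √589811/((-1/597*(-915))) = -739743/257690 + √589811/(305/199) = -739743/257690 + √589811*(199/305) = -739743/257690 + 199*√589811/305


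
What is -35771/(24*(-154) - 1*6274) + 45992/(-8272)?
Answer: -5082579/2577245 ≈ -1.9721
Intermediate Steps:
-35771/(24*(-154) - 1*6274) + 45992/(-8272) = -35771/(-3696 - 6274) + 45992*(-1/8272) = -35771/(-9970) - 5749/1034 = -35771*(-1/9970) - 5749/1034 = 35771/9970 - 5749/1034 = -5082579/2577245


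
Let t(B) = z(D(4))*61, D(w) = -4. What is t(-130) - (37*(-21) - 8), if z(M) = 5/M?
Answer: 2835/4 ≈ 708.75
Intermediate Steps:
t(B) = -305/4 (t(B) = (5/(-4))*61 = (5*(-1/4))*61 = -5/4*61 = -305/4)
t(-130) - (37*(-21) - 8) = -305/4 - (37*(-21) - 8) = -305/4 - (-777 - 8) = -305/4 - 1*(-785) = -305/4 + 785 = 2835/4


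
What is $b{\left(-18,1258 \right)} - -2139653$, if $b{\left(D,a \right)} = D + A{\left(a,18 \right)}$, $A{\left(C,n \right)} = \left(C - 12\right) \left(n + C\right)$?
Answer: $3729531$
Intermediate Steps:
$A{\left(C,n \right)} = \left(-12 + C\right) \left(C + n\right)$
$b{\left(D,a \right)} = -216 + D + a^{2} + 6 a$ ($b{\left(D,a \right)} = D + \left(a^{2} - 12 a - 216 + a 18\right) = D + \left(a^{2} - 12 a - 216 + 18 a\right) = D + \left(-216 + a^{2} + 6 a\right) = -216 + D + a^{2} + 6 a$)
$b{\left(-18,1258 \right)} - -2139653 = \left(-216 - 18 + 1258^{2} + 6 \cdot 1258\right) - -2139653 = \left(-216 - 18 + 1582564 + 7548\right) + 2139653 = 1589878 + 2139653 = 3729531$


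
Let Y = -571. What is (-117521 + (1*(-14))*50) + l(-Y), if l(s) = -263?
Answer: -118484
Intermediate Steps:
(-117521 + (1*(-14))*50) + l(-Y) = (-117521 + (1*(-14))*50) - 263 = (-117521 - 14*50) - 263 = (-117521 - 700) - 263 = -118221 - 263 = -118484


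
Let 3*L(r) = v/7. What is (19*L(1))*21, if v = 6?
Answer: 114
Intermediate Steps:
L(r) = 2/7 (L(r) = (6/7)/3 = (6*(⅐))/3 = (⅓)*(6/7) = 2/7)
(19*L(1))*21 = (19*(2/7))*21 = (38/7)*21 = 114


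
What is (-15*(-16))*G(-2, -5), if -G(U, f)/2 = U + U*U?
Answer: -960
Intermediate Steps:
G(U, f) = -2*U - 2*U² (G(U, f) = -2*(U + U*U) = -2*(U + U²) = -2*U - 2*U²)
(-15*(-16))*G(-2, -5) = (-15*(-16))*(-2*(-2)*(1 - 2)) = 240*(-2*(-2)*(-1)) = 240*(-4) = -960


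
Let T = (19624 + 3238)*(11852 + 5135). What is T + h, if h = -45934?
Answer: 388310860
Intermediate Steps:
T = 388356794 (T = 22862*16987 = 388356794)
T + h = 388356794 - 45934 = 388310860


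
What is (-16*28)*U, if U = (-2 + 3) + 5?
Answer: -2688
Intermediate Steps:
U = 6 (U = 1 + 5 = 6)
(-16*28)*U = -16*28*6 = -448*6 = -2688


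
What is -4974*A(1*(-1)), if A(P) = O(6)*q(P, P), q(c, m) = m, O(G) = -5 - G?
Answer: -54714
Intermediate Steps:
A(P) = -11*P (A(P) = (-5 - 1*6)*P = (-5 - 6)*P = -11*P)
-4974*A(1*(-1)) = -(-54714)*1*(-1) = -(-54714)*(-1) = -4974*11 = -54714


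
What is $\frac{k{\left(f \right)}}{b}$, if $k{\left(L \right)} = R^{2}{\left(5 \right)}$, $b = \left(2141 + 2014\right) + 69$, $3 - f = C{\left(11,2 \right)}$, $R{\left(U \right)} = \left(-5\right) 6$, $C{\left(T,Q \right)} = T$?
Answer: $\frac{75}{352} \approx 0.21307$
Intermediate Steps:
$R{\left(U \right)} = -30$
$f = -8$ ($f = 3 - 11 = -8$)
$b = 4224$ ($b = 4155 + 69 = 4224$)
$k{\left(L \right)} = 900$ ($k{\left(L \right)} = \left(-30\right)^{2} = 900$)
$\frac{k{\left(f \right)}}{b} = \frac{900}{4224} = 900 \cdot \frac{1}{4224} = \frac{75}{352}$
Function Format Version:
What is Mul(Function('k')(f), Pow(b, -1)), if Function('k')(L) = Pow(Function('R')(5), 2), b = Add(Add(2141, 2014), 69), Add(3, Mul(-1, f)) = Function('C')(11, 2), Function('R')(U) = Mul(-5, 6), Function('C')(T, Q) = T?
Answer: Rational(75, 352) ≈ 0.21307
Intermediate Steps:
Function('R')(U) = -30
f = -8 (f = Add(3, Mul(-1, 11)) = Add(3, -11) = -8)
b = 4224 (b = Add(4155, 69) = 4224)
Function('k')(L) = 900 (Function('k')(L) = Pow(-30, 2) = 900)
Mul(Function('k')(f), Pow(b, -1)) = Mul(900, Pow(4224, -1)) = Mul(900, Rational(1, 4224)) = Rational(75, 352)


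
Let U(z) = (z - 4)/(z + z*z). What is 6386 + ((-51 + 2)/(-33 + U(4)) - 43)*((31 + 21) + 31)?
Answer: 97028/33 ≈ 2940.2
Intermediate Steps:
U(z) = (-4 + z)/(z + z**2)
6386 + ((-51 + 2)/(-33 + U(4)) - 43)*((31 + 21) + 31) = 6386 + ((-51 + 2)/(-33 + (-4 + 4)/(4*(1 + 4))) - 43)*((31 + 21) + 31) = 6386 + (-49/(-33 + (1/4)*0/5) - 43)*(52 + 31) = 6386 + (-49/(-33 + (1/4)*(1/5)*0) - 43)*83 = 6386 + (-49/(-33 + 0) - 43)*83 = 6386 + (-49/(-33) - 43)*83 = 6386 + (-49*(-1/33) - 43)*83 = 6386 + (49/33 - 43)*83 = 6386 - 1370/33*83 = 6386 - 113710/33 = 97028/33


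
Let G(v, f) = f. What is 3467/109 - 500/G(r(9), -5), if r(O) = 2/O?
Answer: 14367/109 ≈ 131.81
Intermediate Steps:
3467/109 - 500/G(r(9), -5) = 3467/109 - 500/(-5) = 3467*(1/109) - 500*(-⅕) = 3467/109 + 100 = 14367/109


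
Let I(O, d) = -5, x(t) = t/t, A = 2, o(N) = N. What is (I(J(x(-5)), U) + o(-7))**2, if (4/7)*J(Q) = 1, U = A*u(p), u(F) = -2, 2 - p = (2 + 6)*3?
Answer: 144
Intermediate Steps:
p = -22 (p = 2 - (2 + 6)*3 = 2 - 8*3 = 2 - 1*24 = 2 - 24 = -22)
x(t) = 1
U = -4 (U = 2*(-2) = -4)
J(Q) = 7/4 (J(Q) = (7/4)*1 = 7/4)
(I(J(x(-5)), U) + o(-7))**2 = (-5 - 7)**2 = (-12)**2 = 144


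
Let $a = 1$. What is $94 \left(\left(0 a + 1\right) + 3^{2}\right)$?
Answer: $940$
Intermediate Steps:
$94 \left(\left(0 a + 1\right) + 3^{2}\right) = 94 \left(\left(0 \cdot 1 + 1\right) + 3^{2}\right) = 94 \left(\left(0 + 1\right) + 9\right) = 94 \left(1 + 9\right) = 94 \cdot 10 = 940$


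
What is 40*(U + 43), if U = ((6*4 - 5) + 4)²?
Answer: 22880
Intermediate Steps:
U = 529 (U = ((24 - 5) + 4)² = (19 + 4)² = 23² = 529)
40*(U + 43) = 40*(529 + 43) = 40*572 = 22880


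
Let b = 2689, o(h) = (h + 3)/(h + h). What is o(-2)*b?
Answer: -2689/4 ≈ -672.25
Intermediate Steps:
o(h) = (3 + h)/(2*h) (o(h) = (3 + h)/((2*h)) = (3 + h)*(1/(2*h)) = (3 + h)/(2*h))
o(-2)*b = ((1/2)*(3 - 2)/(-2))*2689 = ((1/2)*(-1/2)*1)*2689 = -1/4*2689 = -2689/4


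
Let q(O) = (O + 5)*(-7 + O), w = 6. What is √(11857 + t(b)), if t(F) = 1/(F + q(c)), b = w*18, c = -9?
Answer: √87694415/86 ≈ 108.89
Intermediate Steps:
q(O) = (-7 + O)*(5 + O) (q(O) = (5 + O)*(-7 + O) = (-7 + O)*(5 + O))
b = 108 (b = 6*18 = 108)
t(F) = 1/(64 + F) (t(F) = 1/(F + (-35 + (-9)² - 2*(-9))) = 1/(F + (-35 + 81 + 18)) = 1/(F + 64) = 1/(64 + F))
√(11857 + t(b)) = √(11857 + 1/(64 + 108)) = √(11857 + 1/172) = √(2039405/172) = √87694415/86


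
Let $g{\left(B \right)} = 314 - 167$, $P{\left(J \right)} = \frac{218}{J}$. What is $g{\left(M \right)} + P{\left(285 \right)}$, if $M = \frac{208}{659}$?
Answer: $\frac{42113}{285} \approx 147.76$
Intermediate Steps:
$M = \frac{208}{659}$ ($M = 208 \cdot \frac{1}{659} = \frac{208}{659} \approx 0.31563$)
$g{\left(B \right)} = 147$
$g{\left(M \right)} + P{\left(285 \right)} = 147 + \frac{218}{285} = \frac{42113}{285}$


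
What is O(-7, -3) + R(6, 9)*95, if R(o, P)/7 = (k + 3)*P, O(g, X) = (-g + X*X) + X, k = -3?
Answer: 13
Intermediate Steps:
O(g, X) = X + X² - g (O(g, X) = (-g + X²) + X = (X² - g) + X = X + X² - g)
R(o, P) = 0 (R(o, P) = 7*((-3 + 3)*P) = 7*(0*P) = 7*0 = 0)
O(-7, -3) + R(6, 9)*95 = (-3 + (-3)² - 1*(-7)) + 0*95 = (-3 + 9 + 7) + 0 = 13 + 0 = 13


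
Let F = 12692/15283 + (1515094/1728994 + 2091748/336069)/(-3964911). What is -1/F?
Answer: -567900572756038395039/471620658671462690629 ≈ -1.2041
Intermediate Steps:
F = 471620658671462690629/567900572756038395039 (F = 12692*(1/15283) + (1515094*(1/1728994) + 2091748*(1/336069))*(-1/3964911) = 12692/15283 + (24437/27887 + 2091748/336069)*(-1/3964911) = 12692/15283 + (66545094629/9371956203)*(-1/3964911) = 12692/15283 - 66545094629/37158972240792933 = 471620658671462690629/567900572756038395039 ≈ 0.83046)
-1/F = -1/471620658671462690629/567900572756038395039 = -1*567900572756038395039/471620658671462690629 = -567900572756038395039/471620658671462690629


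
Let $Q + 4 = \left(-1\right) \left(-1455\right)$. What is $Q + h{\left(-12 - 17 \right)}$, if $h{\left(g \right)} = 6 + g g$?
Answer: $2298$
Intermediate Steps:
$h{\left(g \right)} = 6 + g^{2}$
$Q = 1451$ ($Q = -4 - -1455 = -4 + 1455 = 1451$)
$Q + h{\left(-12 - 17 \right)} = 1451 + \left(6 + \left(-12 - 17\right)^{2}\right) = 1451 + \left(6 + \left(-29\right)^{2}\right) = 1451 + \left(6 + 841\right) = 1451 + 847 = 2298$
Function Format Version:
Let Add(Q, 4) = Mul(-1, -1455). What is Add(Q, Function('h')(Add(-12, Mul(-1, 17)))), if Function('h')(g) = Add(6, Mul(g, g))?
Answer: 2298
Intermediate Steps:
Function('h')(g) = Add(6, Pow(g, 2))
Q = 1451 (Q = Add(-4, Mul(-1, -1455)) = Add(-4, 1455) = 1451)
Add(Q, Function('h')(Add(-12, Mul(-1, 17)))) = Add(1451, Add(6, Pow(Add(-12, Mul(-1, 17)), 2))) = Add(1451, Add(6, Pow(Add(-12, -17), 2))) = Add(1451, Add(6, Pow(-29, 2))) = Add(1451, Add(6, 841)) = Add(1451, 847) = 2298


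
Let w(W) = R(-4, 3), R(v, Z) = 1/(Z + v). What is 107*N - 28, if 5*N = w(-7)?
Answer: -247/5 ≈ -49.400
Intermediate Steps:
w(W) = -1 (w(W) = 1/(3 - 4) = 1/(-1) = -1)
N = -⅕ (N = (⅕)*(-1) = -⅕ ≈ -0.20000)
107*N - 28 = 107*(-⅕) - 28 = -107/5 - 28 = -247/5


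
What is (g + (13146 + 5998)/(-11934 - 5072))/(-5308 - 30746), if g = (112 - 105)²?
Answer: -407075/306567162 ≈ -0.0013278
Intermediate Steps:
g = 49 (g = 7² = 49)
(g + (13146 + 5998)/(-11934 - 5072))/(-5308 - 30746) = (49 + (13146 + 5998)/(-11934 - 5072))/(-5308 - 30746) = (49 + 19144/(-17006))/(-36054) = (49 + 19144*(-1/17006))*(-1/36054) = (49 - 9572/8503)*(-1/36054) = (407075/8503)*(-1/36054) = -407075/306567162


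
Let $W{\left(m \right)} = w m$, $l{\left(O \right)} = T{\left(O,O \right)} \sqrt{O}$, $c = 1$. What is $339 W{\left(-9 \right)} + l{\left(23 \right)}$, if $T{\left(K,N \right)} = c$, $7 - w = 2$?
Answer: $-15255 + \sqrt{23} \approx -15250.0$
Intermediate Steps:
$w = 5$ ($w = 7 - 2 = 5$)
$T{\left(K,N \right)} = 1$
$l{\left(O \right)} = \sqrt{O}$ ($l{\left(O \right)} = 1 \sqrt{O} = \sqrt{O}$)
$W{\left(m \right)} = 5 m$
$339 W{\left(-9 \right)} + l{\left(23 \right)} = 339 \cdot 5 \left(-9\right) + \sqrt{23} = 339 \left(-45\right) + \sqrt{23} = -15255 + \sqrt{23}$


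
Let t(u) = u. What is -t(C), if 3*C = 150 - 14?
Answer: -136/3 ≈ -45.333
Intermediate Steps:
C = 136/3 (C = (150 - 14)/3 = (⅓)*136 = 136/3 ≈ 45.333)
-t(C) = -1*136/3 = -136/3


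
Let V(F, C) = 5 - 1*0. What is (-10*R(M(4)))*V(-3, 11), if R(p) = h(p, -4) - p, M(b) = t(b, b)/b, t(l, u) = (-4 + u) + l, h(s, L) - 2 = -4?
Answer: 150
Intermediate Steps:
h(s, L) = -2 (h(s, L) = 2 - 4 = -2)
t(l, u) = -4 + l + u
M(b) = (-4 + 2*b)/b (M(b) = (-4 + b + b)/b = (-4 + 2*b)/b)
V(F, C) = 5 (V(F, C) = 5 + 0 = 5)
R(p) = -2 - p
(-10*R(M(4)))*V(-3, 11) = -10*(-2 - (2 - 4/4))*5 = -10*(-2 - (2 - 4*1/4))*5 = -10*(-2 - (2 - 1))*5 = -10*(-2 - 1*1)*5 = -10*(-2 - 1)*5 = -10*(-3)*5 = 30*5 = 150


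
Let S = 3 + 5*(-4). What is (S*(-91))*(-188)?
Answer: -290836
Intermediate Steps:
S = -17 (S = 3 - 20 = -17)
(S*(-91))*(-188) = -17*(-91)*(-188) = 1547*(-188) = -290836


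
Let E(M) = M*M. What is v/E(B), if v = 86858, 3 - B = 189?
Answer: 43429/17298 ≈ 2.5106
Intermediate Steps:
B = -186 (B = 3 - 1*189 = 3 - 189 = -186)
E(M) = M**2
v/E(B) = 86858/((-186)**2) = 86858/34596 = 86858*(1/34596) = 43429/17298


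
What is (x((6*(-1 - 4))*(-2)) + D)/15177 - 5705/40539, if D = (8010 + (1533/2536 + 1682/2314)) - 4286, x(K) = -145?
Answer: 19090984553035/200585282442584 ≈ 0.095176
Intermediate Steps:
D = 10930688505/2934152 (D = (8010 + (1533*(1/2536) + 1682*(1/2314))) - 4286 = (8010 + (1533/2536 + 841/1157)) - 4286 = (8010 + 3906457/2934152) - 4286 = 23506463977/2934152 - 4286 = 10930688505/2934152 ≈ 3725.3)
(x((6*(-1 - 4))*(-2)) + D)/15177 - 5705/40539 = (-145 + 10930688505/2934152)/15177 - 5705/40539 = (10505236465/2934152)*(1/15177) - 5705*1/40539 = 10505236465/44531624904 - 5705/40539 = 19090984553035/200585282442584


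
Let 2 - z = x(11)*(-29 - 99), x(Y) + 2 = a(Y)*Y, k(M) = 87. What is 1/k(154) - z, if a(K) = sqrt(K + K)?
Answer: 22099/87 - 1408*sqrt(22) ≈ -6350.1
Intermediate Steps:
a(K) = sqrt(2)*sqrt(K) (a(K) = sqrt(2*K) = sqrt(2)*sqrt(K))
x(Y) = -2 + sqrt(2)*Y**(3/2) (x(Y) = -2 + (sqrt(2)*sqrt(Y))*Y = -2 + sqrt(2)*Y**(3/2))
z = -254 + 1408*sqrt(22) (z = 2 - (-2 + sqrt(2)*11**(3/2))*(-29 - 99) = 2 - (-2 + sqrt(2)*(11*sqrt(11)))*(-128) = 2 - (-2 + 11*sqrt(22))*(-128) = 2 - (256 - 1408*sqrt(22)) = 2 + (-256 + 1408*sqrt(22)) = -254 + 1408*sqrt(22) ≈ 6350.1)
1/k(154) - z = 1/87 - (-254 + 1408*sqrt(22)) = 1/87 + (254 - 1408*sqrt(22)) = 22099/87 - 1408*sqrt(22)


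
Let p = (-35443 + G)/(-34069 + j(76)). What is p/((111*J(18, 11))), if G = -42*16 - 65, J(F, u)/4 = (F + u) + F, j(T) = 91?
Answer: 1005/19695914 ≈ 5.1026e-5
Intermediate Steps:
J(F, u) = 4*u + 8*F (J(F, u) = 4*((F + u) + F) = 4*(u + 2*F) = 4*u + 8*F)
G = -737 (G = -672 - 65 = -737)
p = 6030/5663 (p = (-35443 - 737)/(-34069 + 91) = -36180/(-33978) = -36180*(-1/33978) = 6030/5663 ≈ 1.0648)
p/((111*J(18, 11))) = 6030/(5663*((111*(4*11 + 8*18)))) = 6030/(5663*((111*(44 + 144)))) = 6030/(5663*((111*188))) = (6030/5663)/20868 = (6030/5663)*(1/20868) = 1005/19695914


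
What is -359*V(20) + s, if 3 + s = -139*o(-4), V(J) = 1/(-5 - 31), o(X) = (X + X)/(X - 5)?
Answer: -1399/12 ≈ -116.58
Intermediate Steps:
o(X) = 2*X/(-5 + X) (o(X) = (2*X)/(-5 + X) = 2*X/(-5 + X))
V(J) = -1/36 (V(J) = 1/(-36) = -1/36)
s = -1139/9 (s = -3 - 278*(-4)/(-5 - 4) = -3 - 278*(-4)/(-9) = -3 - 278*(-4)*(-1)/9 = -3 - 139*8/9 = -3 - 1112/9 = -1139/9 ≈ -126.56)
-359*V(20) + s = -359*(-1/36) - 1139/9 = 359/36 - 1139/9 = -1399/12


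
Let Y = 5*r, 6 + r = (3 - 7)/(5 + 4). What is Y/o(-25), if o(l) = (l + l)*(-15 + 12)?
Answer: -29/135 ≈ -0.21481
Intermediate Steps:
o(l) = -6*l (o(l) = (2*l)*(-3) = -6*l)
r = -58/9 (r = -6 + (3 - 7)/(5 + 4) = -6 - 4/9 = -58/9 ≈ -6.4444)
Y = -290/9 (Y = 5*(-58/9) = -290/9 ≈ -32.222)
Y/o(-25) = -290/(9*((-6*(-25)))) = -290/9/150 = -290/9*1/150 = -29/135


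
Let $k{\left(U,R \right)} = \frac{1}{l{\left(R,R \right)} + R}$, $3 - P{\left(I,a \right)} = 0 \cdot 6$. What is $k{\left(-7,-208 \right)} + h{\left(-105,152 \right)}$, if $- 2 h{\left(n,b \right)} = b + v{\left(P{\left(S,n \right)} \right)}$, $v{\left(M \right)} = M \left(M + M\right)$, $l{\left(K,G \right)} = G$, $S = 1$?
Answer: $- \frac{35361}{416} \approx -85.002$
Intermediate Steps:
$P{\left(I,a \right)} = 3$ ($P{\left(I,a \right)} = 3 - 0 \cdot 6 = 3 - 0 = 3 + 0 = 3$)
$v{\left(M \right)} = 2 M^{2}$ ($v{\left(M \right)} = M 2 M = 2 M^{2}$)
$h{\left(n,b \right)} = -9 - \frac{b}{2}$ ($h{\left(n,b \right)} = - \frac{b + 2 \cdot 3^{2}}{2} = - \frac{b + 2 \cdot 9}{2} = - \frac{b + 18}{2} = - \frac{18 + b}{2} = -9 - \frac{b}{2}$)
$k{\left(U,R \right)} = \frac{1}{2 R}$ ($k{\left(U,R \right)} = \frac{1}{R + R} = \frac{1}{2 R}$)
$k{\left(-7,-208 \right)} + h{\left(-105,152 \right)} = \frac{1}{2 \left(-208\right)} - 85 = \frac{1}{2} \left(- \frac{1}{208}\right) - 85 = - \frac{1}{416} - 85 = - \frac{35361}{416}$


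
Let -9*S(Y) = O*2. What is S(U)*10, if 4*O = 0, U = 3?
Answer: 0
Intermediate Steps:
O = 0 (O = (¼)*0 = 0)
S(Y) = 0 (S(Y) = -0*2 = -⅑*0 = 0)
S(U)*10 = 0*10 = 0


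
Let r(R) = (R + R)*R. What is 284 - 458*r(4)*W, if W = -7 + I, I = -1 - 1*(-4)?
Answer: 58908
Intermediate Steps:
I = 3 (I = -1 + 4 = 3)
r(R) = 2*R² (r(R) = (2*R)*R = 2*R²)
W = -4 (W = -7 + 3 = -4)
284 - 458*r(4)*W = 284 - 458*2*4²*(-4) = 284 - 458*2*16*(-4) = 284 - 14656*(-4) = 284 - 458*(-128) = 284 + 58624 = 58908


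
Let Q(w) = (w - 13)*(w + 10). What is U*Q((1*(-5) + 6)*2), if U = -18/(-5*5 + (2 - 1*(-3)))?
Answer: -594/5 ≈ -118.80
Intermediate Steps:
Q(w) = (-13 + w)*(10 + w)
U = 9/10 (U = -18/(-25 + (2 + 3)) = -18/(-25 + 5) = -18/(-20) = -18*(-1/20) = 9/10 ≈ 0.90000)
U*Q((1*(-5) + 6)*2) = 9*(-130 + ((1*(-5) + 6)*2)² - 3*(1*(-5) + 6)*2)/10 = 9*(-130 + ((-5 + 6)*2)² - 3*(-5 + 6)*2)/10 = 9*(-130 + (1*2)² - 3*2)/10 = 9*(-130 + 2² - 3*2)/10 = 9*(-130 + 4 - 6)/10 = (9/10)*(-132) = -594/5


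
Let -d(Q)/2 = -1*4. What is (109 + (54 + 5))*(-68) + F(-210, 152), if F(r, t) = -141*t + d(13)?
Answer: -32848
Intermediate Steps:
d(Q) = 8 (d(Q) = -(-2)*4 = -2*(-4) = 8)
F(r, t) = 8 - 141*t (F(r, t) = -141*t + 8 = 8 - 141*t)
(109 + (54 + 5))*(-68) + F(-210, 152) = (109 + (54 + 5))*(-68) + (8 - 141*152) = (109 + 59)*(-68) + (8 - 21432) = 168*(-68) - 21424 = -11424 - 21424 = -32848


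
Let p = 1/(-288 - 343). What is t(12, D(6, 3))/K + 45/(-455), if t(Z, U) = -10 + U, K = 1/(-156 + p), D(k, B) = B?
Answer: 62698690/57421 ≈ 1091.9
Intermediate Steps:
p = -1/631 (p = 1/(-631) = -1/631 ≈ -0.0015848)
K = -631/98437 (K = 1/(-156 - 1/631) = 1/(-98437/631) = -631/98437 ≈ -0.0064102)
t(12, D(6, 3))/K + 45/(-455) = (-10 + 3)/(-631/98437) + 45/(-455) = -7*(-98437/631) + 45*(-1/455) = 689059/631 - 9/91 = 62698690/57421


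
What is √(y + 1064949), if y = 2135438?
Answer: √3200387 ≈ 1789.0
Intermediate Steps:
√(y + 1064949) = √(2135438 + 1064949) = √3200387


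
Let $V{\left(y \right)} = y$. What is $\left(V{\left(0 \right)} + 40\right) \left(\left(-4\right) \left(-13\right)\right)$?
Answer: $2080$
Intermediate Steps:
$\left(V{\left(0 \right)} + 40\right) \left(\left(-4\right) \left(-13\right)\right) = \left(0 + 40\right) \left(\left(-4\right) \left(-13\right)\right) = 40 \cdot 52 = 2080$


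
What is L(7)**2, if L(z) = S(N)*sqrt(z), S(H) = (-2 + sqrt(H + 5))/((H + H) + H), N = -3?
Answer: 14/27 - 28*sqrt(2)/81 ≈ 0.029655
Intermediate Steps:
S(H) = (-2 + sqrt(5 + H))/(3*H) (S(H) = (-2 + sqrt(5 + H))/(2*H + H) = (-2 + sqrt(5 + H))/((3*H)) = (-2 + sqrt(5 + H))*(1/(3*H)) = (-2 + sqrt(5 + H))/(3*H))
L(z) = sqrt(z)*(2/9 - sqrt(2)/9) (L(z) = ((1/3)*(-2 + sqrt(5 - 3))/(-3))*sqrt(z) = ((1/3)*(-1/3)*(-2 + sqrt(2)))*sqrt(z) = (2/9 - sqrt(2)/9)*sqrt(z) = sqrt(z)*(2/9 - sqrt(2)/9))
L(7)**2 = (sqrt(7)*(2 - sqrt(2))/9)**2 = 7*(2 - sqrt(2))**2/81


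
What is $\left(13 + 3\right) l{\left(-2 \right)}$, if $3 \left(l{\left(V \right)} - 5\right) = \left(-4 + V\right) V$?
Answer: $144$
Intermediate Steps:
$l{\left(V \right)} = 5 + \frac{V \left(-4 + V\right)}{3}$ ($l{\left(V \right)} = 5 + \frac{\left(-4 + V\right) V}{3} = 5 + \frac{V \left(-4 + V\right)}{3}$)
$\left(13 + 3\right) l{\left(-2 \right)} = \left(13 + 3\right) \left(5 - - \frac{8}{3} + \frac{\left(-2\right)^{2}}{3}\right) = 16 \left(5 + \frac{8}{3} + \frac{1}{3} \cdot 4\right) = 16 \left(5 + \frac{8}{3} + \frac{4}{3}\right) = 16 \cdot 9 = 144$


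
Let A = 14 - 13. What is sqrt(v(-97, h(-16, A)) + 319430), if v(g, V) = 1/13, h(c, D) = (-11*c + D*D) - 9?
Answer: 3*sqrt(5998187)/13 ≈ 565.18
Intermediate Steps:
A = 1
h(c, D) = -9 + D**2 - 11*c (h(c, D) = (-11*c + D**2) - 9 = (D**2 - 11*c) - 9 = -9 + D**2 - 11*c)
v(g, V) = 1/13
sqrt(v(-97, h(-16, A)) + 319430) = sqrt(1/13 + 319430) = sqrt(4152591/13) = 3*sqrt(5998187)/13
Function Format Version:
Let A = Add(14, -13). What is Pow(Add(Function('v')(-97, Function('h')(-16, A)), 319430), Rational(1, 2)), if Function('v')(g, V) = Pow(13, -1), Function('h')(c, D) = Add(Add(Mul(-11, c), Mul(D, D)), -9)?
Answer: Mul(Rational(3, 13), Pow(5998187, Rational(1, 2))) ≈ 565.18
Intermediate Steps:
A = 1
Function('h')(c, D) = Add(-9, Pow(D, 2), Mul(-11, c)) (Function('h')(c, D) = Add(Add(Mul(-11, c), Pow(D, 2)), -9) = Add(Add(Pow(D, 2), Mul(-11, c)), -9) = Add(-9, Pow(D, 2), Mul(-11, c)))
Function('v')(g, V) = Rational(1, 13)
Pow(Add(Function('v')(-97, Function('h')(-16, A)), 319430), Rational(1, 2)) = Pow(Add(Rational(1, 13), 319430), Rational(1, 2)) = Pow(Rational(4152591, 13), Rational(1, 2)) = Mul(Rational(3, 13), Pow(5998187, Rational(1, 2)))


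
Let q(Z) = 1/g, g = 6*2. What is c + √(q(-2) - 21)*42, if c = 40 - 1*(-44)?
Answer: 84 + 7*I*√753 ≈ 84.0 + 192.09*I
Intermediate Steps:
g = 12
c = 84 (c = 40 + 44 = 84)
q(Z) = 1/12
c + √(q(-2) - 21)*42 = 84 + √(1/12 - 21)*42 = 84 + √(-251/12)*42 = 84 + (I*√753/6)*42 = 84 + 7*I*√753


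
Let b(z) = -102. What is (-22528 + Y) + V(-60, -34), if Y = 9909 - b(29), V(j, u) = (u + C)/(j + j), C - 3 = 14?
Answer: -1502023/120 ≈ -12517.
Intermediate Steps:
C = 17 (C = 3 + 14 = 17)
V(j, u) = (17 + u)/(2*j) (V(j, u) = (u + 17)/(j + j) = (17 + u)/((2*j)) = (17 + u)*(1/(2*j)) = (17 + u)/(2*j))
Y = 10011 (Y = 9909 - 1*(-102) = 9909 + 102 = 10011)
(-22528 + Y) + V(-60, -34) = (-22528 + 10011) + (½)*(17 - 34)/(-60) = -12517 + (½)*(-1/60)*(-17) = -12517 + 17/120 = -1502023/120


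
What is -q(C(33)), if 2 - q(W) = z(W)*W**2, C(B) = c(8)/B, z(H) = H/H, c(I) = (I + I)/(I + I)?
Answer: -2177/1089 ≈ -1.9991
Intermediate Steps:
c(I) = 1 (c(I) = (2*I)/((2*I)) = (2*I)*(1/(2*I)) = 1)
z(H) = 1
C(B) = 1/B
q(W) = 2 - W**2
-q(C(33)) = -(2 - (1/33)**2) = -(2 - 1*1/1089) = -(2 - 1/1089) = -1*2177/1089 = -2177/1089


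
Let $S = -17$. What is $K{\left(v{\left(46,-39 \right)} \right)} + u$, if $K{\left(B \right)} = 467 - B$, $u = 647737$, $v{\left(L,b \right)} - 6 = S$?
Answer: $648215$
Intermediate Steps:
$v{\left(L,b \right)} = -11$ ($v{\left(L,b \right)} = 6 - 17 = -11$)
$K{\left(v{\left(46,-39 \right)} \right)} + u = \left(467 - -11\right) + 647737 = \left(467 + 11\right) + 647737 = 478 + 647737 = 648215$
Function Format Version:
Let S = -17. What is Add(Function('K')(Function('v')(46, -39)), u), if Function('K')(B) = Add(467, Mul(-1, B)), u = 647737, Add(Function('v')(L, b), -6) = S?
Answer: 648215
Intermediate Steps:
Function('v')(L, b) = -11 (Function('v')(L, b) = Add(6, -17) = -11)
Add(Function('K')(Function('v')(46, -39)), u) = Add(Add(467, Mul(-1, -11)), 647737) = Add(Add(467, 11), 647737) = Add(478, 647737) = 648215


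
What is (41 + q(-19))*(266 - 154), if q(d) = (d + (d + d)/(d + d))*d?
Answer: 42896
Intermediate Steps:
q(d) = d*(1 + d) (q(d) = (d + (2*d)/((2*d)))*d = (d + (2*d)*(1/(2*d)))*d = (d + 1)*d = (1 + d)*d = d*(1 + d))
(41 + q(-19))*(266 - 154) = (41 - 19*(1 - 19))*(266 - 154) = (41 - 19*(-18))*112 = (41 + 342)*112 = 383*112 = 42896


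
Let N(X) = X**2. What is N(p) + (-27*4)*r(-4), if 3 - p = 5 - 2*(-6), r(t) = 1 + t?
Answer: 520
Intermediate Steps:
p = -14 (p = 3 - (5 - 2*(-6)) = 3 - (5 + 12) = 3 - 1*17 = 3 - 17 = -14)
N(p) + (-27*4)*r(-4) = (-14)**2 + (-27*4)*(1 - 4) = 196 - 108*(-3) = 196 + 324 = 520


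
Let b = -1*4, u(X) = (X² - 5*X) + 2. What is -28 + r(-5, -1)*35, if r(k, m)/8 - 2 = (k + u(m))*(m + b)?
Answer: -3668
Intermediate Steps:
u(X) = 2 + X² - 5*X
b = -4
r(k, m) = 16 + 8*(-4 + m)*(2 + k + m² - 5*m) (r(k, m) = 16 + 8*((k + (2 + m² - 5*m))*(m - 4)) = 16 + 8*((2 + k + m² - 5*m)*(-4 + m)) = 16 + 8*((-4 + m)*(2 + k + m² - 5*m)) = 16 + 8*(-4 + m)*(2 + k + m² - 5*m))
-28 + r(-5, -1)*35 = -28 + (-48 - 72*(-1)² - 32*(-5) + 8*(-1)³ + 176*(-1) + 8*(-5)*(-1))*35 = -28 + (-48 - 72*1 + 160 + 8*(-1) - 176 + 40)*35 = -28 + (-48 - 72 + 160 - 8 - 176 + 40)*35 = -28 - 104*35 = -28 - 3640 = -3668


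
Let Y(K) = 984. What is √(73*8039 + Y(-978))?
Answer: √587831 ≈ 766.70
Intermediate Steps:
√(73*8039 + Y(-978)) = √(73*8039 + 984) = √(586847 + 984) = √587831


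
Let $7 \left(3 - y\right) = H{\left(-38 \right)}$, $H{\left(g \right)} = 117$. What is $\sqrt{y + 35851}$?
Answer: $\frac{\sqrt{1756027}}{7} \approx 189.31$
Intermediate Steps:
$y = - \frac{96}{7}$ ($y = 3 - \frac{117}{7} = - \frac{96}{7} \approx -13.714$)
$\sqrt{y + 35851} = \sqrt{- \frac{96}{7} + 35851} = \sqrt{\frac{250861}{7}} = \frac{\sqrt{1756027}}{7}$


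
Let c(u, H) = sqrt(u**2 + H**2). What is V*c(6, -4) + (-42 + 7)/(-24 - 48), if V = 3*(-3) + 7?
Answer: 35/72 - 4*sqrt(13) ≈ -13.936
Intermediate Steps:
c(u, H) = sqrt(H**2 + u**2)
V = -2 (V = -9 + 7 = -2)
V*c(6, -4) + (-42 + 7)/(-24 - 48) = -2*sqrt((-4)**2 + 6**2) + (-42 + 7)/(-24 - 48) = -2*sqrt(16 + 36) - 35/(-72) = -4*sqrt(13) - 35*(-1/72) = -4*sqrt(13) + 35/72 = 35/72 - 4*sqrt(13)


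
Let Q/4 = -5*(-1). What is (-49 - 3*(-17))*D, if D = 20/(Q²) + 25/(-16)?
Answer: -121/40 ≈ -3.0250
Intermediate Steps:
Q = 20 (Q = 4*(-5*(-1)) = 4*5 = 20)
D = -121/80 (D = 20/(20²) + 25/(-16) = 20/400 + 25*(-1/16) = 20*(1/400) - 25/16 = 1/20 - 25/16 = -121/80 ≈ -1.5125)
(-49 - 3*(-17))*D = (-49 - 3*(-17))*(-121/80) = (-49 + 51)*(-121/80) = 2*(-121/80) = -121/40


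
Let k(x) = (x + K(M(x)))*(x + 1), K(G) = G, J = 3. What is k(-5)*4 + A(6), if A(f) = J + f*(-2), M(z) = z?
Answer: 151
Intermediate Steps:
A(f) = 3 - 2*f (A(f) = 3 + f*(-2) = 3 - 2*f)
k(x) = 2*x*(1 + x) (k(x) = (x + x)*(x + 1) = (2*x)*(1 + x) = 2*x*(1 + x))
k(-5)*4 + A(6) = (2*(-5)*(1 - 5))*4 + (3 - 2*6) = (2*(-5)*(-4))*4 + (3 - 12) = 40*4 - 9 = 160 - 9 = 151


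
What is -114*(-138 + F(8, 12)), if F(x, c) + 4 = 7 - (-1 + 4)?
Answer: 15732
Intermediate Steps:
F(x, c) = 0 (F(x, c) = -4 + (7 - (-1 + 4)) = -4 + (7 - 1*3) = -4 + (7 - 3) = -4 + 4 = 0)
-114*(-138 + F(8, 12)) = -114*(-138 + 0) = -114*(-138) = 15732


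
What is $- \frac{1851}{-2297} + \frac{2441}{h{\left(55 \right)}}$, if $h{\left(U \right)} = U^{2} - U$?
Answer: $\frac{11104447}{6822090} \approx 1.6277$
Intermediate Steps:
$- \frac{1851}{-2297} + \frac{2441}{h{\left(55 \right)}} = - \frac{1851}{-2297} + \frac{2441}{55 \left(-1 + 55\right)} = \left(-1851\right) \left(- \frac{1}{2297}\right) + \frac{2441}{55 \cdot 54} = \frac{1851}{2297} + \frac{2441}{2970} = \frac{11104447}{6822090}$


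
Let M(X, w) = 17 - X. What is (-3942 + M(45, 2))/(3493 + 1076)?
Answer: -3970/4569 ≈ -0.86890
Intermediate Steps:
(-3942 + M(45, 2))/(3493 + 1076) = (-3942 + (17 - 1*45))/(3493 + 1076) = (-3942 + (17 - 45))/4569 = (-3942 - 28)*(1/4569) = -3970*1/4569 = -3970/4569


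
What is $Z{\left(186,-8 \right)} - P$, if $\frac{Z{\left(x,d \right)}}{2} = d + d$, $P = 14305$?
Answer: $-14337$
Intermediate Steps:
$Z{\left(x,d \right)} = 4 d$ ($Z{\left(x,d \right)} = 2 \left(d + d\right) = 2 \cdot 2 d = 4 d$)
$Z{\left(186,-8 \right)} - P = 4 \left(-8\right) - 14305 = -32 - 14305 = -14337$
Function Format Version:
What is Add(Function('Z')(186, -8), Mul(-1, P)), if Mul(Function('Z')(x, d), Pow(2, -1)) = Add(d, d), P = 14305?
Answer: -14337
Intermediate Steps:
Function('Z')(x, d) = Mul(4, d) (Function('Z')(x, d) = Mul(2, Add(d, d)) = Mul(2, Mul(2, d)) = Mul(4, d))
Add(Function('Z')(186, -8), Mul(-1, P)) = Add(Mul(4, -8), Mul(-1, 14305)) = Add(-32, -14305) = -14337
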